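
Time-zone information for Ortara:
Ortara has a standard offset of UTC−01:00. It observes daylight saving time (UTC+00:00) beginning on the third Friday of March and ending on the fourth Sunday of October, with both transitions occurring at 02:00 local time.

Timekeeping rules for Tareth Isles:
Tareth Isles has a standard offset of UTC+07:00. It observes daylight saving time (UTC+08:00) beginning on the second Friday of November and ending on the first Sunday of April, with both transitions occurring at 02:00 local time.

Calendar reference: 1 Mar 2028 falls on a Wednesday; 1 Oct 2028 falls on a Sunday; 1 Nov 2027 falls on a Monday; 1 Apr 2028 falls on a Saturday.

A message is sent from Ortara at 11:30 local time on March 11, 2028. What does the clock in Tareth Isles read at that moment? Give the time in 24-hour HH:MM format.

1 March 2028 is a Wednesday, so the first Friday is March 3 and the third is March 17.
1 October 2028 is a Sunday, so the first Sunday is October 1 and the fourth is October 22.
March 11, 2028 is outside the daylight-saving period (17 March – 22 October), so Ortara is on standard time, UTC−01:00.
11:30 Ortara + 1h = 12:30 UTC.
1 November 2027 is a Monday, so the first Friday is November 5 and the second is November 12.
1 April 2028 is a Saturday, so the first Sunday is April 2.
At the standard offset (UTC+07:00), 12:30 UTC + 7h = 19:30 Tareth Isles standard time.
The standard-time date in Tareth Isles, March 11, 2028, lies within the daylight-saving period (12 November 2027 – 2 April 2028), so Tareth Isles is on daylight time, UTC+08:00.
12:30 UTC + 8h = 20:30 Tareth Isles.

20:30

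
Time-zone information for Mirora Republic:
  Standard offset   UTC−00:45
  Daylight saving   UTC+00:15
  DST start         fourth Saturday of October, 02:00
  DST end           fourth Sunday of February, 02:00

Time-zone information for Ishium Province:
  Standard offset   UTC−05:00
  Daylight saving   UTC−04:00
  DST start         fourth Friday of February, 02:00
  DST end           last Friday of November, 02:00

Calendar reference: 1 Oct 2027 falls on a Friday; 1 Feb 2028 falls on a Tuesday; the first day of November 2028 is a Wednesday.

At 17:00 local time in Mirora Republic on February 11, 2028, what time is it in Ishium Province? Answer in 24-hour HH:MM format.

11:45

1 October 2027 is a Friday, so the first Saturday is October 2 and the fourth is October 23.
1 February 2028 is a Tuesday, so the first Sunday is February 6 and the fourth is February 27.
February 11, 2028 falls between 23 October 2027 and 27 February 2028, so daylight saving is in effect and Mirora Republic is at UTC+00:15.
17:00 Mirora Republic − 0h15m = 16:45 UTC.
1 February 2028 is a Tuesday, so the first Friday is February 4 and the fourth is February 25.
1 November 2028 is a Wednesday, so Fridays fall on 3, 10, 17, 24; the last is November 24.
At the standard offset (UTC−05:00), 16:45 UTC − 5h = 11:45 Ishium Province standard time.
The standard-time date in Ishium Province, February 11, 2028, is outside the daylight-saving period (25 February – 24 November), so Ishium Province is on standard time, UTC−05:00.
16:45 UTC − 5h = 11:45 Ishium Province.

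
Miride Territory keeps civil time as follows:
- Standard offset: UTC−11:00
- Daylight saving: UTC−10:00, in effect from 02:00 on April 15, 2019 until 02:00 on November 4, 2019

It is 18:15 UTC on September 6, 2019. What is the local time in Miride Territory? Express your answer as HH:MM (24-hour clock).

08:15

At the standard offset (UTC−11:00), 18:15 UTC − 11h = 07:15 Miride Territory standard time.
Daylight saving runs 15 April – 4 November; the standard-time date in Miride Territory, September 6, 2019, is inside that window, so Miride Territory is at UTC−10:00.
18:15 UTC − 10h = 08:15 local.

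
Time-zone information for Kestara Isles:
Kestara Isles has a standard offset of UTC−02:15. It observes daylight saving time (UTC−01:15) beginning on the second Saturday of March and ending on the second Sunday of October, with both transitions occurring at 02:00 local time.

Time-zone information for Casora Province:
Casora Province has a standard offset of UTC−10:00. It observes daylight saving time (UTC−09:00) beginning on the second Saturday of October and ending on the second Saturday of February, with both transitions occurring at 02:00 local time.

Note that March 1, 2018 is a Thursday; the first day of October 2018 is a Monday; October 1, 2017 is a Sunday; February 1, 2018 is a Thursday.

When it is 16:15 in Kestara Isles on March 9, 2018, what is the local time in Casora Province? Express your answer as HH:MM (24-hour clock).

1 March 2018 is a Thursday, so the first Saturday is March 3 and the second is March 10.
1 October 2018 is a Monday, so the first Sunday is October 7 and the second is October 14.
March 9, 2018 is outside the daylight-saving period (10 March – 14 October), so Kestara Isles is on standard time, UTC−02:15.
16:15 Kestara Isles + 2h15m = 18:30 UTC.
1 October 2017 is a Sunday, so the first Saturday is October 7 and the second is October 14.
1 February 2018 is a Thursday, so the first Saturday is February 3 and the second is February 10.
At the standard offset (UTC−10:00), 18:30 UTC − 10h = 08:30 Casora Province standard time.
The standard-time date in Casora Province, March 9, 2018, is outside the daylight-saving period (14 October 2017 – 10 February 2018), so Casora Province is on standard time, UTC−10:00.
18:30 UTC − 10h = 08:30 Casora Province.

08:30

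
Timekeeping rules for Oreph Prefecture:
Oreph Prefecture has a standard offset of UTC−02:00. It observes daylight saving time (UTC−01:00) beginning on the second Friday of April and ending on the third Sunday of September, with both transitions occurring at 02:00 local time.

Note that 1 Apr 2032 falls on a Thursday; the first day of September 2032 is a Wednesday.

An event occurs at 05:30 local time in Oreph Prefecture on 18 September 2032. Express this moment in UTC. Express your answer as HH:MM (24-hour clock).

1 April 2032 is a Thursday, so the first Friday is April 2 and the second is April 9.
1 September 2032 is a Wednesday, so the first Sunday is September 5 and the third is September 19.
18 September 2032 falls between 9 April and 19 September, so daylight saving is in effect and Oreph Prefecture is at UTC−01:00.
05:30 local + 1h = 06:30 UTC.

06:30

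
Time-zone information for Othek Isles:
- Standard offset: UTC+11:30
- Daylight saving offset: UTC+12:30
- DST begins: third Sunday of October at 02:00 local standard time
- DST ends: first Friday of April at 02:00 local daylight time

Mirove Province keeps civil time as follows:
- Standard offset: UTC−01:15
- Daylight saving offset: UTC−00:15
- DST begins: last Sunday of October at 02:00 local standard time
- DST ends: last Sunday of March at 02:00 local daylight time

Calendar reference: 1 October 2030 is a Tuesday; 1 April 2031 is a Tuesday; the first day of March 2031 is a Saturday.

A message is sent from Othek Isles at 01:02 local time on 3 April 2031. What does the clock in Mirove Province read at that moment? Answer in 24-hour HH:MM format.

11:17

1 October 2030 is a Tuesday, so the first Sunday is October 6 and the third is October 20.
1 April 2031 is a Tuesday, so the first Friday is April 4.
3 April 2031 lies within the daylight-saving period (20 October 2030 – 4 April 2031), so Othek Isles is on daylight time, UTC+12:30.
01:02 Othek Isles − 12h30m = 12:32 UTC (rolling into the previous day, 2 April 2031).
1 October 2030 is a Tuesday, so Sundays fall on 6, 13, 20, 27; the last is October 27.
1 March 2031 is a Saturday, so Sundays fall on 2, 9, 16, 23, 30; the last is March 30.
At the standard offset (UTC−01:15), 12:32 UTC − 1h15m = 11:17 Mirove Province standard time.
The standard-time date in Mirove Province, 2 April 2031, does not fall between 27 October 2030 and 30 March 2031, so daylight saving is not in effect and Mirove Province is at UTC−01:15.
12:32 UTC − 1h15m = 11:17 Mirove Province.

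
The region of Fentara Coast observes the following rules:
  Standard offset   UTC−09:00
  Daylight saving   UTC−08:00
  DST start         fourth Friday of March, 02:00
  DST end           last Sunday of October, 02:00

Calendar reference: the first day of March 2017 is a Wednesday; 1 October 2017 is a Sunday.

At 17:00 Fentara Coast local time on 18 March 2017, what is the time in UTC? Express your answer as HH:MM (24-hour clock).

02:00

1 March 2017 is a Wednesday, so the first Friday is March 3 and the fourth is March 24.
1 October 2017 is a Sunday, so Sundays fall on 1, 8, 15, 22, 29; the last is October 29.
18 March 2017 does not fall between 24 March and 29 October, so daylight saving is not in effect and Fentara Coast is at UTC−09:00.
17:00 local + 9h = 02:00 UTC (rolling into the next day, 19 March 2017).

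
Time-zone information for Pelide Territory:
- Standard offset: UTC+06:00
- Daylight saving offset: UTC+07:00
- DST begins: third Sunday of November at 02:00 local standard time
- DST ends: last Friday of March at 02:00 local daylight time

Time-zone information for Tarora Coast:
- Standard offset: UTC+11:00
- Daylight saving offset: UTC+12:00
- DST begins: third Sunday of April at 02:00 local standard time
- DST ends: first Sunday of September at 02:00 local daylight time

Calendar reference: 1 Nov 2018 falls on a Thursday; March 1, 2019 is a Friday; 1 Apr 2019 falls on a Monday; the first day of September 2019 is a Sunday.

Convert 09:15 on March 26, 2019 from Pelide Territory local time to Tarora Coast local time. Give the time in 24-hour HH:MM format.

13:15

1 November 2018 is a Thursday, so the first Sunday is November 4 and the third is November 18.
1 March 2019 is a Friday, so Fridays fall on 1, 8, 15, 22, 29; the last is March 29.
March 26, 2019 falls between 18 November 2018 and 29 March 2019, so daylight saving is in effect and Pelide Territory is at UTC+07:00.
09:15 Pelide Territory − 7h = 02:15 UTC.
1 April 2019 is a Monday, so the first Sunday is April 7 and the third is April 21.
1 September 2019 is a Sunday, so the first Sunday is September 1.
At the standard offset (UTC+11:00), 02:15 UTC + 11h = 13:15 Tarora Coast standard time.
The standard-time date in Tarora Coast, March 26, 2019, does not fall between 21 April and 1 September, so daylight saving is not in effect and Tarora Coast is at UTC+11:00.
02:15 UTC + 11h = 13:15 Tarora Coast.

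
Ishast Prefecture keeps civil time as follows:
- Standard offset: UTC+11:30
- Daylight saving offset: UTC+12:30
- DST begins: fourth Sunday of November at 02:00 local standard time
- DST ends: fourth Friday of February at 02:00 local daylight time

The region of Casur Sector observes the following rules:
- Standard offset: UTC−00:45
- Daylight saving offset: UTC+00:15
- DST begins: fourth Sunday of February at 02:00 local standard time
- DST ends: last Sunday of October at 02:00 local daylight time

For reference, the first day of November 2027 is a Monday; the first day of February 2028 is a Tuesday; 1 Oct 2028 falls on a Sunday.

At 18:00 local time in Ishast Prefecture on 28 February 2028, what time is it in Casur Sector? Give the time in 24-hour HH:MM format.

1 November 2027 is a Monday, so the first Sunday is November 7 and the fourth is November 28.
1 February 2028 is a Tuesday, so the first Friday is February 4 and the fourth is February 25.
28 February 2028 is outside the daylight-saving period (28 November 2027 – 25 February 2028), so Ishast Prefecture is on standard time, UTC+11:30.
18:00 Ishast Prefecture − 11h30m = 06:30 UTC.
1 February 2028 is a Tuesday, so the first Sunday is February 6 and the fourth is February 27.
1 October 2028 is a Sunday, so Sundays fall on 1, 8, 15, 22, 29; the last is October 29.
At the standard offset (UTC−00:45), 06:30 UTC − 0h45m = 05:45 Casur Sector standard time.
Daylight saving runs 27 February – 29 October; the standard-time date in Casur Sector, 28 February 2028, is inside that window, so Casur Sector is at UTC+00:15.
06:30 UTC + 0h15m = 06:45 Casur Sector.

06:45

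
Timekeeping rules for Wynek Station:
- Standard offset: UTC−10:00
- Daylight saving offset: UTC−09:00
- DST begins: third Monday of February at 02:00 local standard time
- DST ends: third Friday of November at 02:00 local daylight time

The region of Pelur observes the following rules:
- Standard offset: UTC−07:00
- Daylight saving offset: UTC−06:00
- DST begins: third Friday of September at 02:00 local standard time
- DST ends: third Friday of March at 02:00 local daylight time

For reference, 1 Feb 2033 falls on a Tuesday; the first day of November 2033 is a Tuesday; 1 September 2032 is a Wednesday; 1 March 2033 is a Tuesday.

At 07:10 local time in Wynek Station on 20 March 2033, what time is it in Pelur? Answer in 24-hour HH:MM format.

1 February 2033 is a Tuesday, so the first Monday is February 7 and the third is February 21.
1 November 2033 is a Tuesday, so the first Friday is November 4 and the third is November 18.
Daylight saving runs 21 February – 18 November; 20 March 2033 is inside that window, so Wynek Station is at UTC−09:00.
07:10 Wynek Station + 9h = 16:10 UTC.
1 September 2032 is a Wednesday, so the first Friday is September 3 and the third is September 17.
1 March 2033 is a Tuesday, so the first Friday is March 4 and the third is March 18.
At the standard offset (UTC−07:00), 16:10 UTC − 7h = 09:10 Pelur standard time.
The standard-time date in Pelur, 20 March 2033, does not fall between 17 September 2032 and 18 March 2033, so daylight saving is not in effect and Pelur is at UTC−07:00.
16:10 UTC − 7h = 09:10 Pelur.

09:10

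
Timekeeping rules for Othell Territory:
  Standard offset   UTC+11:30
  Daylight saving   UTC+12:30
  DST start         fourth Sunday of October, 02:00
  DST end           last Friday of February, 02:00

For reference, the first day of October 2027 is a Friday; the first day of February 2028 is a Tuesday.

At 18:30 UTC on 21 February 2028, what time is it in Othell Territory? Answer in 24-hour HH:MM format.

07:00

1 October 2027 is a Friday, so the first Sunday is October 3 and the fourth is October 24.
1 February 2028 is a Tuesday, so Fridays fall on 4, 11, 18, 25; the last is February 25.
At the standard offset (UTC+11:30), 18:30 UTC + 11h30m = 06:00 Othell Territory standard time (rolling into the next day, 22 February 2028).
Daylight saving runs 24 October 2027 – 25 February 2028; the standard-time date in Othell Territory, 22 February 2028, is inside that window, so Othell Territory is at UTC+12:30.
18:30 UTC + 12h30m = 07:00 local (rolling into the next day, 22 February 2028).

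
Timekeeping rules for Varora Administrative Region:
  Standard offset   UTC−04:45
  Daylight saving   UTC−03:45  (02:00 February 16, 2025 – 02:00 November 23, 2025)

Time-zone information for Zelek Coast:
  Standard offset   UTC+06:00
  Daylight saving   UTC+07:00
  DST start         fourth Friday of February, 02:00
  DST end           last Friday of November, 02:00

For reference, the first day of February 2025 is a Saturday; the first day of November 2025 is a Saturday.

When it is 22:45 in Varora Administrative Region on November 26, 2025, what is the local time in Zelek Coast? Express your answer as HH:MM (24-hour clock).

Daylight saving runs 16 February – 23 November; November 26, 2025 is outside that window, so Varora Administrative Region is on standard time at UTC−04:45.
22:45 Varora Administrative Region + 4h45m = 03:30 UTC (rolling into the next day, 27 November 2025).
1 February 2025 is a Saturday, so the first Friday is February 7 and the fourth is February 28.
1 November 2025 is a Saturday, so Fridays fall on 7, 14, 21, 28; the last is November 28.
At the standard offset (UTC+06:00), 03:30 UTC + 6h = 09:30 Zelek Coast standard time.
Daylight saving runs 28 February – 28 November; the standard-time date in Zelek Coast, November 27, 2025, is inside that window, so Zelek Coast is at UTC+07:00.
03:30 UTC + 7h = 10:30 Zelek Coast.

10:30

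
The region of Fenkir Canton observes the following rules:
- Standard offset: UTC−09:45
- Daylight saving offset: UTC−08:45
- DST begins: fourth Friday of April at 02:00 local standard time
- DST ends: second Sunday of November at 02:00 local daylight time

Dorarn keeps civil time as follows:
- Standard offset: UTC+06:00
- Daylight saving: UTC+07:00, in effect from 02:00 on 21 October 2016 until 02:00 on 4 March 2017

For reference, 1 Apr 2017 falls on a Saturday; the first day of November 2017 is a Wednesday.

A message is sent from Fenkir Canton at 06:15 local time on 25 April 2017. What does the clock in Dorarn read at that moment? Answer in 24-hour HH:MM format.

22:00

1 April 2017 is a Saturday, so the first Friday is April 7 and the fourth is April 28.
1 November 2017 is a Wednesday, so the first Sunday is November 5 and the second is November 12.
Daylight saving runs 28 April – 12 November; 25 April 2017 is outside that window, so Fenkir Canton is on standard time at UTC−09:45.
06:15 Fenkir Canton + 9h45m = 16:00 UTC.
At the standard offset (UTC+06:00), 16:00 UTC + 6h = 22:00 Dorarn standard time.
Daylight saving runs 21 October 2016 – 4 March 2017; the standard-time date in Dorarn, 25 April 2017, is outside that window, so Dorarn is on standard time at UTC+06:00.
16:00 UTC + 6h = 22:00 Dorarn.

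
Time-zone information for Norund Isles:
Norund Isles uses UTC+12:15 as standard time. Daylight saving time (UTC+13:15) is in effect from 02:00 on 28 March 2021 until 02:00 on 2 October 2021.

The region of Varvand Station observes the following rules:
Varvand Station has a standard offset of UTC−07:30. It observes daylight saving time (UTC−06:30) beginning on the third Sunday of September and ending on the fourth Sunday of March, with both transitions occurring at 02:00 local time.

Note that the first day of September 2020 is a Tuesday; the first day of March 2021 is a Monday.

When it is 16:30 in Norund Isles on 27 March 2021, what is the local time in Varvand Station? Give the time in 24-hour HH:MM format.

27 March 2021 is outside the daylight-saving period (28 March – 2 October), so Norund Isles is on standard time, UTC+12:15.
16:30 Norund Isles − 12h15m = 04:15 UTC.
1 September 2020 is a Tuesday, so the first Sunday is September 6 and the third is September 20.
1 March 2021 is a Monday, so the first Sunday is March 7 and the fourth is March 28.
At the standard offset (UTC−07:30), 04:15 UTC − 7h30m = 20:45 Varvand Station standard time (rolling into the previous day, 26 March 2021).
The standard-time date in Varvand Station, 26 March 2021, lies within the daylight-saving period (20 September 2020 – 28 March 2021), so Varvand Station is on daylight time, UTC−06:30.
04:15 UTC − 6h30m = 21:45 Varvand Station (rolling into the previous day, 26 March 2021).

21:45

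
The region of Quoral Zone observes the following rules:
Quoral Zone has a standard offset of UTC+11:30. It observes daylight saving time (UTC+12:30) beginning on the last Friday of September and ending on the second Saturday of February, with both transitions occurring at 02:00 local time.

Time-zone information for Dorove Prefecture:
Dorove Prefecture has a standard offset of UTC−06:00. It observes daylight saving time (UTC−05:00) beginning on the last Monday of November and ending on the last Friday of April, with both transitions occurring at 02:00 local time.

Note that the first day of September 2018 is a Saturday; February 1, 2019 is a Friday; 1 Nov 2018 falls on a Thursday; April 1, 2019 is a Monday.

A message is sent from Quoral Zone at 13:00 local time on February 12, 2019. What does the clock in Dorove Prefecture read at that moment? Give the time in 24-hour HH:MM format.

20:30

1 September 2018 is a Saturday, so Fridays fall on 7, 14, 21, 28; the last is September 28.
1 February 2019 is a Friday, so the first Saturday is February 2 and the second is February 9.
February 12, 2019 does not fall between 28 September 2018 and 9 February 2019, so daylight saving is not in effect and Quoral Zone is at UTC+11:30.
13:00 Quoral Zone − 11h30m = 01:30 UTC.
1 November 2018 is a Thursday, so Mondays fall on 5, 12, 19, 26; the last is November 26.
1 April 2019 is a Monday, so Fridays fall on 5, 12, 19, 26; the last is April 26.
At the standard offset (UTC−06:00), 01:30 UTC − 6h = 19:30 Dorove Prefecture standard time (rolling into the previous day, 11 February 2019).
Daylight saving runs 26 November 2018 – 26 April 2019; the standard-time date in Dorove Prefecture, February 11, 2019, is inside that window, so Dorove Prefecture is at UTC−05:00.
01:30 UTC − 5h = 20:30 Dorove Prefecture (rolling into the previous day, 11 February 2019).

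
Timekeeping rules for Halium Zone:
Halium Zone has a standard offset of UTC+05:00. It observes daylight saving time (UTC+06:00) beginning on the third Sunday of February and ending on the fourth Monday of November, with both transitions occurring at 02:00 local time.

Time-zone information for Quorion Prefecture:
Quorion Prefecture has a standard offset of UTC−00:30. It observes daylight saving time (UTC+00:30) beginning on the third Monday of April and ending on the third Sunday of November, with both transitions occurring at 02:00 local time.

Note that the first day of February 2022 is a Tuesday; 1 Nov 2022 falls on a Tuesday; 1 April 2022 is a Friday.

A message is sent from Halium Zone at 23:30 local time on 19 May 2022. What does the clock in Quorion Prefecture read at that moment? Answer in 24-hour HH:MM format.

1 February 2022 is a Tuesday, so the first Sunday is February 6 and the third is February 20.
1 November 2022 is a Tuesday, so the first Monday is November 7 and the fourth is November 28.
19 May 2022 lies within the daylight-saving period (20 February – 28 November), so Halium Zone is on daylight time, UTC+06:00.
23:30 Halium Zone − 6h = 17:30 UTC.
1 April 2022 is a Friday, so the first Monday is April 4 and the third is April 18.
1 November 2022 is a Tuesday, so the first Sunday is November 6 and the third is November 20.
At the standard offset (UTC−00:30), 17:30 UTC − 0h30m = 17:00 Quorion Prefecture standard time.
The standard-time date in Quorion Prefecture, 19 May 2022, lies within the daylight-saving period (18 April – 20 November), so Quorion Prefecture is on daylight time, UTC+00:30.
17:30 UTC + 0h30m = 18:00 Quorion Prefecture.

18:00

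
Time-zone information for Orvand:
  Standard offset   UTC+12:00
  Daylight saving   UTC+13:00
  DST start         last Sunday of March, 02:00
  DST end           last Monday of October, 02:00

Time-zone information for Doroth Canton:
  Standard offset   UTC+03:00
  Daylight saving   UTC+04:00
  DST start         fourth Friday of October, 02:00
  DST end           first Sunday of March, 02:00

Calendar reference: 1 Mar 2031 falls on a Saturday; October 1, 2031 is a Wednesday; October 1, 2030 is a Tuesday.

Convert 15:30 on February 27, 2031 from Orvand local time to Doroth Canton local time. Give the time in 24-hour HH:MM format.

1 March 2031 is a Saturday, so Sundays fall on 2, 9, 16, 23, 30; the last is March 30.
1 October 2031 is a Wednesday, so Mondays fall on 6, 13, 20, 27; the last is October 27.
Daylight saving runs 30 March – 27 October; February 27, 2031 is outside that window, so Orvand is on standard time at UTC+12:00.
15:30 Orvand − 12h = 03:30 UTC.
1 October 2030 is a Tuesday, so the first Friday is October 4 and the fourth is October 25.
1 March 2031 is a Saturday, so the first Sunday is March 2.
At the standard offset (UTC+03:00), 03:30 UTC + 3h = 06:30 Doroth Canton standard time.
The standard-time date in Doroth Canton, February 27, 2031, falls between 25 October 2030 and 2 March 2031, so daylight saving is in effect and Doroth Canton is at UTC+04:00.
03:30 UTC + 4h = 07:30 Doroth Canton.

07:30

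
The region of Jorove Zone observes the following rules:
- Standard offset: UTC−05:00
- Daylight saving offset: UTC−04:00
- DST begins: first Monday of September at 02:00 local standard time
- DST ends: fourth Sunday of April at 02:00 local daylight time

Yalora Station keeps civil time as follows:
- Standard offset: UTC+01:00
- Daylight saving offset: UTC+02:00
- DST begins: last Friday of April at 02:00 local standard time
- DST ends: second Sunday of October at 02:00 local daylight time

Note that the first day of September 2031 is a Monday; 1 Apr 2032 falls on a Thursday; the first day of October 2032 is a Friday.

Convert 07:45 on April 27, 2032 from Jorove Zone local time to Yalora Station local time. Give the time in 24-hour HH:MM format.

1 September 2031 is a Monday, so the first Monday is September 1.
1 April 2032 is a Thursday, so the first Sunday is April 4 and the fourth is April 25.
April 27, 2032 is outside the daylight-saving period (1 September 2031 – 25 April 2032), so Jorove Zone is on standard time, UTC−05:00.
07:45 Jorove Zone + 5h = 12:45 UTC.
1 April 2032 is a Thursday, so Fridays fall on 2, 9, 16, 23, 30; the last is April 30.
1 October 2032 is a Friday, so the first Sunday is October 3 and the second is October 10.
At the standard offset (UTC+01:00), 12:45 UTC + 1h = 13:45 Yalora Station standard time.
The standard-time date in Yalora Station, April 27, 2032, does not fall between 30 April and 10 October, so daylight saving is not in effect and Yalora Station is at UTC+01:00.
12:45 UTC + 1h = 13:45 Yalora Station.

13:45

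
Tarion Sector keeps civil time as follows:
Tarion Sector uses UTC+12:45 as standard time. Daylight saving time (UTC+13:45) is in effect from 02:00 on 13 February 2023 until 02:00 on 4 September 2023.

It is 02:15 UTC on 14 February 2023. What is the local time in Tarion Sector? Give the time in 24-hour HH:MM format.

16:00

At the standard offset (UTC+12:45), 02:15 UTC + 12h45m = 15:00 Tarion Sector standard time.
The standard-time date in Tarion Sector, 14 February 2023, falls between 13 February and 4 September, so daylight saving is in effect and Tarion Sector is at UTC+13:45.
02:15 UTC + 13h45m = 16:00 local.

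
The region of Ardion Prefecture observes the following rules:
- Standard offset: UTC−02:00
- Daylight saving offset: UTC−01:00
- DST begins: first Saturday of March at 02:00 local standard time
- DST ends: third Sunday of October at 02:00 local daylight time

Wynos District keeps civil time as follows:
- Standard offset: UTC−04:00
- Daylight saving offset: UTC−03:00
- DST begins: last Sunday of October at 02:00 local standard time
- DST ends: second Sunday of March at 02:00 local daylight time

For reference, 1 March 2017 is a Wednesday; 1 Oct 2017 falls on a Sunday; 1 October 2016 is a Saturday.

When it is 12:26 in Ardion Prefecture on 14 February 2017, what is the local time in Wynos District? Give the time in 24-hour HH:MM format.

11:26

1 March 2017 is a Wednesday, so the first Saturday is March 4.
1 October 2017 is a Sunday, so the first Sunday is October 1 and the third is October 15.
Daylight saving runs 4 March – 15 October; 14 February 2017 is outside that window, so Ardion Prefecture is on standard time at UTC−02:00.
12:26 Ardion Prefecture + 2h = 14:26 UTC.
1 October 2016 is a Saturday, so Sundays fall on 2, 9, 16, 23, 30; the last is October 30.
1 March 2017 is a Wednesday, so the first Sunday is March 5 and the second is March 12.
At the standard offset (UTC−04:00), 14:26 UTC − 4h = 10:26 Wynos District standard time.
Daylight saving runs 30 October 2016 – 12 March 2017; the standard-time date in Wynos District, 14 February 2017, is inside that window, so Wynos District is at UTC−03:00.
14:26 UTC − 3h = 11:26 Wynos District.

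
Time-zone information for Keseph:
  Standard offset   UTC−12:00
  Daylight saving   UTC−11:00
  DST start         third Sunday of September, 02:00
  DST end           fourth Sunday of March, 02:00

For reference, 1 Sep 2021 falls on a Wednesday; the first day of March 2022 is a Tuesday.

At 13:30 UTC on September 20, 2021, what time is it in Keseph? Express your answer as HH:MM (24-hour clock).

02:30

1 September 2021 is a Wednesday, so the first Sunday is September 5 and the third is September 19.
1 March 2022 is a Tuesday, so the first Sunday is March 6 and the fourth is March 27.
At the standard offset (UTC−12:00), 13:30 UTC − 12h = 01:30 Keseph standard time.
Daylight saving runs 19 September 2021 – 27 March 2022; the standard-time date in Keseph, September 20, 2021, is inside that window, so Keseph is at UTC−11:00.
13:30 UTC − 11h = 02:30 local.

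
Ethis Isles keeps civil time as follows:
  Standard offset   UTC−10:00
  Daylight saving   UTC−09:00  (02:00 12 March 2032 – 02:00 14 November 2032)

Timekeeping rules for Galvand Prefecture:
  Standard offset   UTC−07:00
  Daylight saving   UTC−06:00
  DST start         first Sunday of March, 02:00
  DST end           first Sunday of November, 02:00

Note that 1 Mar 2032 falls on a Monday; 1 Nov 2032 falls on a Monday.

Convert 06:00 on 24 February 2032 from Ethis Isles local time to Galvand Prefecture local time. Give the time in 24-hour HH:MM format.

Daylight saving runs 12 March – 14 November; 24 February 2032 is outside that window, so Ethis Isles is on standard time at UTC−10:00.
06:00 Ethis Isles + 10h = 16:00 UTC.
1 March 2032 is a Monday, so the first Sunday is March 7.
1 November 2032 is a Monday, so the first Sunday is November 7.
At the standard offset (UTC−07:00), 16:00 UTC − 7h = 09:00 Galvand Prefecture standard time.
The standard-time date in Galvand Prefecture, 24 February 2032, does not fall between 7 March and 7 November, so daylight saving is not in effect and Galvand Prefecture is at UTC−07:00.
16:00 UTC − 7h = 09:00 Galvand Prefecture.

09:00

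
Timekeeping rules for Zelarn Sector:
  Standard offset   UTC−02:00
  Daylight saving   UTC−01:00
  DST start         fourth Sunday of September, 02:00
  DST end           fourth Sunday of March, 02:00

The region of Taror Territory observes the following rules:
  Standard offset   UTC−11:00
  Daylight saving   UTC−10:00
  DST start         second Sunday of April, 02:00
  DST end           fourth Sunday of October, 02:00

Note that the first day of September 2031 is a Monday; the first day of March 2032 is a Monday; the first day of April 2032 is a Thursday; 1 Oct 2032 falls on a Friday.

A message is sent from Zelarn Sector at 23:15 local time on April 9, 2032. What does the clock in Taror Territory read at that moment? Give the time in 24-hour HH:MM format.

1 September 2031 is a Monday, so the first Sunday is September 7 and the fourth is September 28.
1 March 2032 is a Monday, so the first Sunday is March 7 and the fourth is March 28.
April 9, 2032 does not fall between 28 September 2031 and 28 March 2032, so daylight saving is not in effect and Zelarn Sector is at UTC−02:00.
23:15 Zelarn Sector + 2h = 01:15 UTC (rolling into the next day, 10 April 2032).
1 April 2032 is a Thursday, so the first Sunday is April 4 and the second is April 11.
1 October 2032 is a Friday, so the first Sunday is October 3 and the fourth is October 24.
At the standard offset (UTC−11:00), 01:15 UTC − 11h = 14:15 Taror Territory standard time (rolling into the previous day, 9 April 2032).
The standard-time date in Taror Territory, April 9, 2032, does not fall between 11 April and 24 October, so daylight saving is not in effect and Taror Territory is at UTC−11:00.
01:15 UTC − 11h = 14:15 Taror Territory (rolling into the previous day, 9 April 2032).

14:15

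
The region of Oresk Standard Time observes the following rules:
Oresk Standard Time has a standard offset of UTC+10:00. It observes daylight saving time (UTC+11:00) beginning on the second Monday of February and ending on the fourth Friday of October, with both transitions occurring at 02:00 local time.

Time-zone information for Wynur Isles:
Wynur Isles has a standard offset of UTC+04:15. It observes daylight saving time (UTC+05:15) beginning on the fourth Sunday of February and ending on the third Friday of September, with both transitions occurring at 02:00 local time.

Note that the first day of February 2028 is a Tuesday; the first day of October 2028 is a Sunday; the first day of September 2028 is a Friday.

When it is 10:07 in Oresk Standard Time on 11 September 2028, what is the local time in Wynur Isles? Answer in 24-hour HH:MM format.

04:22

1 February 2028 is a Tuesday, so the first Monday is February 7 and the second is February 14.
1 October 2028 is a Sunday, so the first Friday is October 6 and the fourth is October 27.
11 September 2028 falls between 14 February and 27 October, so daylight saving is in effect and Oresk Standard Time is at UTC+11:00.
10:07 Oresk Standard Time − 11h = 23:07 UTC (rolling into the previous day, 10 September 2028).
1 February 2028 is a Tuesday, so the first Sunday is February 6 and the fourth is February 27.
1 September 2028 is a Friday, so the first Friday is September 1 and the third is September 15.
At the standard offset (UTC+04:15), 23:07 UTC + 4h15m = 03:22 Wynur Isles standard time (rolling into the next day, 11 September 2028).
Daylight saving runs 27 February – 15 September; the standard-time date in Wynur Isles, 11 September 2028, is inside that window, so Wynur Isles is at UTC+05:15.
23:07 UTC + 5h15m = 04:22 Wynur Isles (rolling into the next day, 11 September 2028).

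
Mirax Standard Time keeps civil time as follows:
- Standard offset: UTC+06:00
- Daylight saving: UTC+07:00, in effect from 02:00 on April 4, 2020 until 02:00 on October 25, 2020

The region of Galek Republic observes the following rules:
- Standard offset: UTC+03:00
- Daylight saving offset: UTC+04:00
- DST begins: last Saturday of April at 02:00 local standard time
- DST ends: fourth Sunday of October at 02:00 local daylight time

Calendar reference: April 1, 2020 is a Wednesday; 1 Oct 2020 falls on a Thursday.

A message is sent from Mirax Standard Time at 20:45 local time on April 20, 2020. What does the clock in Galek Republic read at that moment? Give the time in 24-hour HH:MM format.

16:45

April 20, 2020 falls between 4 April and 25 October, so daylight saving is in effect and Mirax Standard Time is at UTC+07:00.
20:45 Mirax Standard Time − 7h = 13:45 UTC.
1 April 2020 is a Wednesday, so Saturdays fall on 4, 11, 18, 25; the last is April 25.
1 October 2020 is a Thursday, so the first Sunday is October 4 and the fourth is October 25.
At the standard offset (UTC+03:00), 13:45 UTC + 3h = 16:45 Galek Republic standard time.
The standard-time date in Galek Republic, April 20, 2020, is outside the daylight-saving period (25 April – 25 October), so Galek Republic is on standard time, UTC+03:00.
13:45 UTC + 3h = 16:45 Galek Republic.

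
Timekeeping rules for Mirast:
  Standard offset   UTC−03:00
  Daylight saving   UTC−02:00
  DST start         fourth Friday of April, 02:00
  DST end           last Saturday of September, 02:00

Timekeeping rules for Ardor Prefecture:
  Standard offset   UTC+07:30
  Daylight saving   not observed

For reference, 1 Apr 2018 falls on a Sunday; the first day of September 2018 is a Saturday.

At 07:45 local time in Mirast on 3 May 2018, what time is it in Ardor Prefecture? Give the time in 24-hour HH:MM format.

17:15

1 April 2018 is a Sunday, so the first Friday is April 6 and the fourth is April 27.
1 September 2018 is a Saturday, so Saturdays fall on 1, 8, 15, 22, 29; the last is September 29.
Daylight saving runs 27 April – 29 September; 3 May 2018 is inside that window, so Mirast is at UTC−02:00.
07:45 Mirast + 2h = 09:45 UTC.
Ardor Prefecture has no daylight saving, so its offset is UTC+07:30 year-round.
09:45 UTC + 7h30m = 17:15 Ardor Prefecture.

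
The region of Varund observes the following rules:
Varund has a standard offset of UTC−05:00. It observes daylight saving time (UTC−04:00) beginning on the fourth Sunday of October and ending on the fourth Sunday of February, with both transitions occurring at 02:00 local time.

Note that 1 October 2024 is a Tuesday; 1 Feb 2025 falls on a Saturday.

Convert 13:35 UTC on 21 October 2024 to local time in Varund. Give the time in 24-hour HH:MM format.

08:35

1 October 2024 is a Tuesday, so the first Sunday is October 6 and the fourth is October 27.
1 February 2025 is a Saturday, so the first Sunday is February 2 and the fourth is February 23.
At the standard offset (UTC−05:00), 13:35 UTC − 5h = 08:35 Varund standard time.
Daylight saving runs 27 October 2024 – 23 February 2025; the standard-time date in Varund, 21 October 2024, is outside that window, so Varund is on standard time at UTC−05:00.
13:35 UTC − 5h = 08:35 local.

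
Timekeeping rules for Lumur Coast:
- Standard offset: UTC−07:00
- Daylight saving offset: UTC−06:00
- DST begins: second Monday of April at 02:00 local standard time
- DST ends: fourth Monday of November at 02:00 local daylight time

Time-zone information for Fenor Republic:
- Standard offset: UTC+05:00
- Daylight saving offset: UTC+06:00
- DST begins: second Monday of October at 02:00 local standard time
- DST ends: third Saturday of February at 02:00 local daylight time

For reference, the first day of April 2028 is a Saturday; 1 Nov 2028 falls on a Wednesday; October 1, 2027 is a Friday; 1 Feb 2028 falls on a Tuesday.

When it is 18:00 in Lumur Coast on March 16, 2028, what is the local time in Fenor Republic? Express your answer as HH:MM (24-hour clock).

06:00

1 April 2028 is a Saturday, so the first Monday is April 3 and the second is April 10.
1 November 2028 is a Wednesday, so the first Monday is November 6 and the fourth is November 27.
Daylight saving runs 10 April – 27 November; March 16, 2028 is outside that window, so Lumur Coast is on standard time at UTC−07:00.
18:00 Lumur Coast + 7h = 01:00 UTC (rolling into the next day, 17 March 2028).
1 October 2027 is a Friday, so the first Monday is October 4 and the second is October 11.
1 February 2028 is a Tuesday, so the first Saturday is February 5 and the third is February 19.
At the standard offset (UTC+05:00), 01:00 UTC + 5h = 06:00 Fenor Republic standard time.
The standard-time date in Fenor Republic, March 17, 2028, is outside the daylight-saving period (11 October 2027 – 19 February 2028), so Fenor Republic is on standard time, UTC+05:00.
01:00 UTC + 5h = 06:00 Fenor Republic.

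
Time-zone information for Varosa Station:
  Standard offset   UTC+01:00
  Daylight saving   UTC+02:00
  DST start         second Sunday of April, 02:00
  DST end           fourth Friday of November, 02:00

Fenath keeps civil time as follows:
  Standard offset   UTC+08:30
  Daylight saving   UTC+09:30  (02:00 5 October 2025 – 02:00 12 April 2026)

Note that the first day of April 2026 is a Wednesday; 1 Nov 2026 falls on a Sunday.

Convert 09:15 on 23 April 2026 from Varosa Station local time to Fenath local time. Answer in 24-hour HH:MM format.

1 April 2026 is a Wednesday, so the first Sunday is April 5 and the second is April 12.
1 November 2026 is a Sunday, so the first Friday is November 6 and the fourth is November 27.
23 April 2026 lies within the daylight-saving period (12 April – 27 November), so Varosa Station is on daylight time, UTC+02:00.
09:15 Varosa Station − 2h = 07:15 UTC.
At the standard offset (UTC+08:30), 07:15 UTC + 8h30m = 15:45 Fenath standard time.
The standard-time date in Fenath, 23 April 2026, is outside the daylight-saving period (5 October 2025 – 12 April 2026), so Fenath is on standard time, UTC+08:30.
07:15 UTC + 8h30m = 15:45 Fenath.

15:45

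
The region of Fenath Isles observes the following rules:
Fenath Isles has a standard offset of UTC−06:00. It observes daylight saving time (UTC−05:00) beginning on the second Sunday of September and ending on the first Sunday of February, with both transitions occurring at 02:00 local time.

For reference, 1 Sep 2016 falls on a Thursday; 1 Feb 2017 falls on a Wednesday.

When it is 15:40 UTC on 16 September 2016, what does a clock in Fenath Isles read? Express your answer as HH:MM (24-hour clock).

10:40

1 September 2016 is a Thursday, so the first Sunday is September 4 and the second is September 11.
1 February 2017 is a Wednesday, so the first Sunday is February 5.
At the standard offset (UTC−06:00), 15:40 UTC − 6h = 09:40 Fenath Isles standard time.
Daylight saving runs 11 September 2016 – 5 February 2017; the standard-time date in Fenath Isles, 16 September 2016, is inside that window, so Fenath Isles is at UTC−05:00.
15:40 UTC − 5h = 10:40 local.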